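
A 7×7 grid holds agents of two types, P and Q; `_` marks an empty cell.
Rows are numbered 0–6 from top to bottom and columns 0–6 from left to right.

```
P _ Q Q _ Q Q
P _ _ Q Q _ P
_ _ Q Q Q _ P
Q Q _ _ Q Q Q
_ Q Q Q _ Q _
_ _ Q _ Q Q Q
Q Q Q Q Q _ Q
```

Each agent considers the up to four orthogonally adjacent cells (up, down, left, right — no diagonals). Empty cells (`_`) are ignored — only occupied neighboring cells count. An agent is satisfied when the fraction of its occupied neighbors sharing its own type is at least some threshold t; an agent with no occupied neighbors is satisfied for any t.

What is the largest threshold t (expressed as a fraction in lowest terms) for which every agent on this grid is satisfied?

(0,0)P 1/1
(0,2)Q 1/1
(0,3)Q 2/2
(0,5)Q 1/1
(0,6)Q 1/2
(1,0)P 1/1
(1,3)Q 3/3
(1,4)Q 2/2
(1,6)P 1/2
(2,2)Q 1/1
(2,3)Q 3/3
(2,4)Q 3/3
(2,6)P 1/2
(3,0)Q 1/1
(3,1)Q 2/2
(3,4)Q 2/2
(3,5)Q 3/3
(3,6)Q 1/2
(4,1)Q 2/2
(4,2)Q 3/3
(4,3)Q 1/1
(4,5)Q 2/2
(5,2)Q 2/2
(5,4)Q 2/2
(5,5)Q 3/3
(5,6)Q 2/2
(6,0)Q 1/1
(6,1)Q 2/2
(6,2)Q 3/3
(6,3)Q 2/2
(6,4)Q 2/2
(6,6)Q 1/1
The smallest same-type fraction is 1/2 at (0,6), which reduces to 1/2. Any threshold above that leaves this agent unsatisfied.

1/2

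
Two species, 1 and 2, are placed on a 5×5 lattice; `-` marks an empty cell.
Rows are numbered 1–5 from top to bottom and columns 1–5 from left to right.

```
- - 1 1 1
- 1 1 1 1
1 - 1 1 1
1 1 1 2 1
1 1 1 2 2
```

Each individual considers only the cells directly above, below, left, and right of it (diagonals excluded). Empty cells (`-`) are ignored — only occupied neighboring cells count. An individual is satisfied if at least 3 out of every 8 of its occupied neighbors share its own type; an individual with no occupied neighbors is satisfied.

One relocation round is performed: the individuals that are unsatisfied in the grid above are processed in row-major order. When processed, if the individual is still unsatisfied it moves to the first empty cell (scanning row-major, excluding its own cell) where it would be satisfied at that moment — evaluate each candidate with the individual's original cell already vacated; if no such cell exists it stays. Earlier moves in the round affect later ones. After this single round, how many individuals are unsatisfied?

Initially unsatisfied (in order): (4,4), (4,5).
  (4,4) → (1,1).
  (4,5): now satisfied by earlier moves; stays.
Resulting grid:
2 - 1 1 1
- 1 1 1 1
1 - 1 1 1
1 1 1 - 1
1 1 1 2 2
All satisfied now.

0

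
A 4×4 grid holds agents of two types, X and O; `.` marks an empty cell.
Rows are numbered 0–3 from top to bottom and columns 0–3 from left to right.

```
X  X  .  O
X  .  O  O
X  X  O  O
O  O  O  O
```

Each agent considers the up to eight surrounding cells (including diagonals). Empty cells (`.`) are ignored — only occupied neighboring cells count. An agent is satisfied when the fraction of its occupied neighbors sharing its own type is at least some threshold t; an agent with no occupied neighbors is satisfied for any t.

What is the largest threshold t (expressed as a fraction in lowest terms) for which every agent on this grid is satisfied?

2/7

Row 0: (0,0)X 2/2 · (0,1)X 2/3 · (0,3)O 2/2
Row 1: (1,0)X 4/4 · (1,2)O 4/6 · (1,3)O 4/4
Row 2: (2,0)X 2/4 · (2,1)X 2/7 · (2,2)O 6/7 · (2,3)O 5/5
Row 3: (3,0)O 1/3 · (3,1)O 3/5 · (3,2)O 4/5 · (3,3)O 3/3
The smallest same-type fraction is 2/7 at (2,1), which reduces to 2/7. Any threshold above that leaves this agent unsatisfied.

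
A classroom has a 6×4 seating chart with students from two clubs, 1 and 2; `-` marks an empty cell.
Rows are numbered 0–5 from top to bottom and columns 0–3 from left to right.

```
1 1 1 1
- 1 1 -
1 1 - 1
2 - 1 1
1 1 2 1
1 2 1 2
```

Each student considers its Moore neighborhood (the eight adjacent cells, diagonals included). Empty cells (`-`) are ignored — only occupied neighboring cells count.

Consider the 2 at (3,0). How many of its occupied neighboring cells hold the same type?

0

Occupied neighbors of (3,0): (2,0)=1, (2,1)=1, (4,0)=1, (4,1)=1.
Same type (2): 0 of 4.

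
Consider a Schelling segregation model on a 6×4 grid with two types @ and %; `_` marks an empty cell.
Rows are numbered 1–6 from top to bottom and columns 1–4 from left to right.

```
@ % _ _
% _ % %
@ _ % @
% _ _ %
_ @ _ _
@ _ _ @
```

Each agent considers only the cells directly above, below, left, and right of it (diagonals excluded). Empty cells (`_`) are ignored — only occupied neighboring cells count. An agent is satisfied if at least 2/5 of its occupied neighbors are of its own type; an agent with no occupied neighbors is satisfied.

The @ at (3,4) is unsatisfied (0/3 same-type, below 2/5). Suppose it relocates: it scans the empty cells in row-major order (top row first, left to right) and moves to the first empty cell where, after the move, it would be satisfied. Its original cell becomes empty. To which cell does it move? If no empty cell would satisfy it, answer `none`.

Vacating (3,4). Empty cells in order:
  (1,3): 0/2 same-type → still unsatisfied.
  (1,4): 0/1 same-type → still unsatisfied.
  (2,2): 0/3 same-type → still unsatisfied.
  (3,2): 1/2 same-type → satisfied — stop here.

(3,2)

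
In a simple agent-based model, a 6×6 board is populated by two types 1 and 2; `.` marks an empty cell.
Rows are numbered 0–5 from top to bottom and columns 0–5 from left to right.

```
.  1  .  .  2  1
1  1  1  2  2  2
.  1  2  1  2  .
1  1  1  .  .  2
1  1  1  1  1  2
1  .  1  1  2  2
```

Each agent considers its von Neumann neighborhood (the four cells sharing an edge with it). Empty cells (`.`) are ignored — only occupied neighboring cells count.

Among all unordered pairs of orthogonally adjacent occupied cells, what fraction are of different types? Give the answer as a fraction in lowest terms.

12/37

Scan each occupied cell's neighbors to the right and below so each pair is counted once.
Row 0: 1(0,1)–1(1,1)= 2(0,4)–1(0,5)≠ 2(0,4)–2(1,4)= 1(0,5)–2(1,5)≠  → 2/4 unlike.
Row 1: 1(1,0)–1(1,1)= 1(1,1)–1(1,2)= 1(1,1)–1(2,1)= 1(1,2)–2(1,3)≠ 1(1,2)–2(2,2)≠ 2(1,3)–2(1,4)= 2(1,3)–1(2,3)≠ 2(1,4)–2(1,5)= 2(1,4)–2(2,4)=  → 3/9 unlike.
Row 2: 1(2,1)–2(2,2)≠ 1(2,1)–1(3,1)= 2(2,2)–1(2,3)≠ 2(2,2)–1(3,2)≠ 1(2,3)–2(2,4)≠  → 4/5 unlike.
Row 3: 1(3,0)–1(3,1)= 1(3,0)–1(4,0)= 1(3,1)–1(3,2)= 1(3,1)–1(4,1)= 1(3,2)–1(4,2)= 2(3,5)–2(4,5)=  → 0/6 unlike.
Row 4: 1(4,0)–1(4,1)= 1(4,0)–1(5,0)= 1(4,1)–1(4,2)= 1(4,2)–1(4,3)= 1(4,2)–1(5,2)= 1(4,3)–1(4,4)= 1(4,3)–1(5,3)= 1(4,4)–2(4,5)≠ 1(4,4)–2(5,4)≠ 2(4,5)–2(5,5)=  → 2/10 unlike.
Row 5: 1(5,2)–1(5,3)= 1(5,3)–2(5,4)≠ 2(5,4)–2(5,5)=  → 1/3 unlike.
Total adjacent occupied pairs: 37; unlike-type pairs: 12.
12/37 is already in lowest terms.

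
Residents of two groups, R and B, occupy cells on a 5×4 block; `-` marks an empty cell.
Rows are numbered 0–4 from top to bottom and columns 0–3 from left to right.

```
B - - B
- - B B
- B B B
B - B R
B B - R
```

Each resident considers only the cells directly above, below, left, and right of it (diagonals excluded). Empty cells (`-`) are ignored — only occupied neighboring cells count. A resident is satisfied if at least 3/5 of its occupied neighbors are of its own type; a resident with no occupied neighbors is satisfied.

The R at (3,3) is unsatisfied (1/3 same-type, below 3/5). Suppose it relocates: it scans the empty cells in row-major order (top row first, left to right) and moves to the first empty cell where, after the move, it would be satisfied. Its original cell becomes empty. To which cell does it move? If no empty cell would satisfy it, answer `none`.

Vacating (3,3). Empty cells in order:
  (0,1): 0/1 same-type → still unsatisfied.
  (0,2): 0/2 same-type → still unsatisfied.
  (1,0): 0/1 same-type → still unsatisfied.
  (1,1): 0/2 same-type → still unsatisfied.
  (2,0): 0/2 same-type → still unsatisfied.
  (3,1): 0/4 same-type → still unsatisfied.
  (4,2): 1/3 same-type → still unsatisfied.

none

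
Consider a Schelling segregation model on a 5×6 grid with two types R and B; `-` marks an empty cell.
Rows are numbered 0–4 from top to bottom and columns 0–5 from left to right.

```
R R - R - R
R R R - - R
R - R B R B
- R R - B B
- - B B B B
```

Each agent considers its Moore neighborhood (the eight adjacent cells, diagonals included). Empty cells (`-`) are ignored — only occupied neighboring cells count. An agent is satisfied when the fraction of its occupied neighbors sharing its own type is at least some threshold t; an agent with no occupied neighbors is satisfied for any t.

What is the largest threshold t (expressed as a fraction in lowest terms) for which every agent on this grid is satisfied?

(0,0)R 3/3
(0,1)R 4/4
(0,3)R 1/1
(0,5)R 1/1
(1,0)R 4/4
(1,1)R 6/6
(1,2)R 4/5
(1,5)R 2/3
(2,0)R 3/3
(2,2)R 4/5
(2,3)B 1/5
(2,4)R 1/5
(2,5)B 2/4
(3,1)R 3/4
(3,2)R 2/5
(3,4)B 6/7
(3,5)B 4/5
(4,2)B 1/3
(4,3)B 3/4
(4,4)B 4/4
(4,5)B 3/3
The smallest same-type fraction is 1/5 at (2,3), which reduces to 1/5. Any threshold above that leaves this agent unsatisfied.

1/5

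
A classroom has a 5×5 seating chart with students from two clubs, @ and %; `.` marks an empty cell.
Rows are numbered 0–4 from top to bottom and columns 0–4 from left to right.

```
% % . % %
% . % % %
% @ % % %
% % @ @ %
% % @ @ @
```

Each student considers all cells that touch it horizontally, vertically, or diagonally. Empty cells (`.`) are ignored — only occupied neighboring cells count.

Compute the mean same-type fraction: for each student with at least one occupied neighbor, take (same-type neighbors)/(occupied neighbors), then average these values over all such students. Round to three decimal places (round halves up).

Row 0: (0,0)% 2/2 · (0,1)% 3/3 · (0,3)% 4/4 · (0,4)% 3/3
Row 1: (1,0)% 3/4 · (1,2)% 5/6 · (1,3)% 7/7 · (1,4)% 5/5
Row 2: (2,0)% 3/4 · (2,1)@ 1/7 · (2,2)% 4/7 · (2,3)% 6/8 · (2,4)% 4/5
Row 3: (3,0)% 4/5 · (3,1)% 5/8 · (3,2)@ 4/8 · (3,3)@ 4/8 · (3,4)% 2/5
Row 4: (4,0)% 3/3 · (4,1)% 3/5 · (4,2)@ 3/5 · (4,3)@ 4/5 · (4,4)@ 2/3
Sum over 23 students: 2/2 + 3/3 + 4/4 + 3/3 + 3/4 + 5/6 + 7/7 + 5/5 + 3/4 + 1/7 + 4/7 + 6/8 + 4/5 + 4/5 + 5/8 + 4/8 + 4/8 + 2/5 + 3/3 + 3/5 + 3/5 + 4/5 + 2/3 = 957/56; mean = 957/56 ÷ 23 = 957/1288 = 0.743012… → 0.743.

0.743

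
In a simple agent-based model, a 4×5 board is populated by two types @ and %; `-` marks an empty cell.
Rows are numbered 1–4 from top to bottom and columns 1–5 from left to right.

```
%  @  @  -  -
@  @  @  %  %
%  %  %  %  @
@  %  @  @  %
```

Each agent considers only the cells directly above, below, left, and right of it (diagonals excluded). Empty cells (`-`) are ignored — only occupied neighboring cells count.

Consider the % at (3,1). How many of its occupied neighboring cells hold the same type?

Occupied neighbors of (3,1): (2,1)=@, (4,1)=@, (3,2)=%.
Same type (%): 1 of 3.

1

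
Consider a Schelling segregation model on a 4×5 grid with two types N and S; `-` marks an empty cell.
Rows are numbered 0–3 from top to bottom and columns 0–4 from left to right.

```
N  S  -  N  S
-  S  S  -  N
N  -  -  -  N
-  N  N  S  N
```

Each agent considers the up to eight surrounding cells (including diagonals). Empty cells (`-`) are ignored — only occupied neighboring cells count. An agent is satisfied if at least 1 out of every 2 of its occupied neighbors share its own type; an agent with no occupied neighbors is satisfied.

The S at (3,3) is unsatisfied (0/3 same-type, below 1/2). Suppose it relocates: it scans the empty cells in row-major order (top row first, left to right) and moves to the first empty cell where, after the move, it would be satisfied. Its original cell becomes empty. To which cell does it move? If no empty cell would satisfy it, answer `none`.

(0,2)

Vacating (3,3). Empty cells in order:
  (0,2): 3/4 same-type → satisfied — stop here.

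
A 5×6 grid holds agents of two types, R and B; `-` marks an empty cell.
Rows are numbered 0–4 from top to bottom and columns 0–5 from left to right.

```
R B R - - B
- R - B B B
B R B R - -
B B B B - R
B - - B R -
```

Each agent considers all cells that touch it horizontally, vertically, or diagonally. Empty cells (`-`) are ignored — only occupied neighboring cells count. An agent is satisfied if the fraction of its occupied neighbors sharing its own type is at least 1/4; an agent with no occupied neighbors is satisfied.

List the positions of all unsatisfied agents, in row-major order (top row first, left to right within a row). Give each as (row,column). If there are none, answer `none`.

Row 0: (0,0)R 1/2 ✓ · (0,1)B 0/3 ✗ · (0,2)R 1/3 ✓ · (0,5)B 2/2 ✓
Row 1: (1,1)R 3/6 ✓ · (1,3)B 2/4 ✓ · (1,4)B 3/4 ✓ · (1,5)B 2/2 ✓
Row 2: (2,0)B 2/4 ✓ · (2,1)R 1/6 ✗ · (2,2)B 4/7 ✓ · (2,3)R 0/5 ✗
Row 3: (3,0)B 3/4 ✓ · (3,1)B 5/6 ✓ · (3,2)B 4/6 ✓ · (3,3)B 3/5 ✓ · (3,5)R 1/1 ✓
Row 4: (4,0)B 2/2 ✓ · (4,3)B 2/3 ✓ · (4,4)R 1/3 ✓

(0,1), (2,1), (2,3)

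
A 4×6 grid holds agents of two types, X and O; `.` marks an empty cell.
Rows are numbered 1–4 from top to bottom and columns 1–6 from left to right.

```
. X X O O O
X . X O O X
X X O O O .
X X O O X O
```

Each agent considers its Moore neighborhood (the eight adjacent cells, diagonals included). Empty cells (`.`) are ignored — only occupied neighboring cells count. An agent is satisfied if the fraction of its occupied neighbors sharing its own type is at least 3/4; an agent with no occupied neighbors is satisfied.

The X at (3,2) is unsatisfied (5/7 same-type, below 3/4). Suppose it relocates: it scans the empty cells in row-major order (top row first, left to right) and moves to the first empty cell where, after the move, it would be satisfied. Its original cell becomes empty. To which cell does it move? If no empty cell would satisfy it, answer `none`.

Vacating (3,2). Empty cells in order:
  (1,1): 2/2 same-type → satisfied — stop here.

(1,1)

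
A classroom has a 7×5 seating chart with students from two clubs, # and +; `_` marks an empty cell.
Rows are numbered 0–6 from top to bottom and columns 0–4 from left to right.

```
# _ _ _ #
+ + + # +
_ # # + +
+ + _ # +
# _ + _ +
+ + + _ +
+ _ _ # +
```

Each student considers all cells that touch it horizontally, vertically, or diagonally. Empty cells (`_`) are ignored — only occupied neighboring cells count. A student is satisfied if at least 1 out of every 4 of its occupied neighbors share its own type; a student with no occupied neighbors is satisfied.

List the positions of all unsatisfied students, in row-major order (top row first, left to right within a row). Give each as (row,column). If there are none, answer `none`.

(0,0), (2,1), (3,3), (4,0), (6,3)

(0,0)# 0/2 not
(0,4)# 1/2 satisfied
(1,0)+ 1/3 satisfied
(1,1)+ 2/5 satisfied
(1,2)+ 2/5 satisfied
(1,3)# 2/6 satisfied
(1,4)+ 2/4 satisfied
(2,1)# 1/6 not
(2,2)# 3/7 satisfied
(2,3)+ 4/7 satisfied
(2,4)+ 3/5 satisfied
(3,0)+ 1/3 satisfied
(3,1)+ 2/5 satisfied
(3,3)# 1/6 not
(3,4)+ 3/4 satisfied
(4,0)# 0/4 not
(4,2)+ 3/4 satisfied
(4,4)+ 2/3 satisfied
(5,0)+ 2/3 satisfied
(5,1)+ 4/5 satisfied
(5,2)+ 2/3 satisfied
(5,4)+ 2/3 satisfied
(6,0)+ 2/2 satisfied
(6,3)# 0/3 not
(6,4)+ 1/2 satisfied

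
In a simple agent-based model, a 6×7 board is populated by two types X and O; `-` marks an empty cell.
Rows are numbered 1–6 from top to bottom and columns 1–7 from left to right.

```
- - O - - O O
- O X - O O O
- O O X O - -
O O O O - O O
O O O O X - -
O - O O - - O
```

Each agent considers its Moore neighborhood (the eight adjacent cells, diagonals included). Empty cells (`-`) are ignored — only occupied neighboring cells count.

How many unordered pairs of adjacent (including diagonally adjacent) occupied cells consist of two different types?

13

Scan each occupied cell's neighbors to the right and below (and the two forward diagonals) so each pair is counted once.
From row 1: 1 unlike of 8 pairs (running 1/8).
From row 2: 4 unlike of 11 pairs (running 5/19).
From row 3: 4 unlike of 13 pairs (running 9/32).
From row 4: 2 unlike of 16 pairs (running 11/48).
From row 5: 2 unlike of 12 pairs (running 13/60).
From row 6: 0 unlike of 1 pairs (running 13/61).
Total adjacent occupied pairs: 61; unlike-type pairs: 13.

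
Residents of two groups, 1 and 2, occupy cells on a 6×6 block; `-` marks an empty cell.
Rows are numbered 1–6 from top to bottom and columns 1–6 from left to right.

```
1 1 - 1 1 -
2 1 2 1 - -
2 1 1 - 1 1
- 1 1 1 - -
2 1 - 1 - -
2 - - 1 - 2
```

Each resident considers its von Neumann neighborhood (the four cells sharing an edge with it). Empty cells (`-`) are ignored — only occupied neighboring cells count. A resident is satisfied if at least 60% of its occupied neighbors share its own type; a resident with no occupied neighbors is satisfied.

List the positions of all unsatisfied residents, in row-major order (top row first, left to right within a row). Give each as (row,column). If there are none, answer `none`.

(1,1)1 1/2 not
(1,2)1 2/2 satisfied
(1,4)1 2/2 satisfied
(1,5)1 1/1 satisfied
(2,1)2 1/3 not
(2,2)1 2/4 not
(2,3)2 0/3 not
(2,4)1 1/2 not
(3,1)2 1/2 not
(3,2)1 3/4 satisfied
(3,3)1 2/3 satisfied
(3,5)1 1/1 satisfied
(3,6)1 1/1 satisfied
(4,2)1 3/3 satisfied
(4,3)1 3/3 satisfied
(4,4)1 2/2 satisfied
(5,1)2 1/2 not
(5,2)1 1/2 not
(5,4)1 2/2 satisfied
(6,1)2 1/1 satisfied
(6,4)1 1/1 satisfied
(6,6)2 0/0 satisfied

(1,1), (2,1), (2,2), (2,3), (2,4), (3,1), (5,1), (5,2)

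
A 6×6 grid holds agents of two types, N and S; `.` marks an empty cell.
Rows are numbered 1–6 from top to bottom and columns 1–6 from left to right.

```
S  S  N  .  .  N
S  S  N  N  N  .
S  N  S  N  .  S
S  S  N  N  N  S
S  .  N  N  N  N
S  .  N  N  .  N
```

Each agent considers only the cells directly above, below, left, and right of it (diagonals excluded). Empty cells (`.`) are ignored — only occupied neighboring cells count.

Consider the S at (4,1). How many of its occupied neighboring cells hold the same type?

Occupied neighbors of (4,1): (3,1)=S, (5,1)=S, (4,2)=S.
Same type (S): 3 of 3.

3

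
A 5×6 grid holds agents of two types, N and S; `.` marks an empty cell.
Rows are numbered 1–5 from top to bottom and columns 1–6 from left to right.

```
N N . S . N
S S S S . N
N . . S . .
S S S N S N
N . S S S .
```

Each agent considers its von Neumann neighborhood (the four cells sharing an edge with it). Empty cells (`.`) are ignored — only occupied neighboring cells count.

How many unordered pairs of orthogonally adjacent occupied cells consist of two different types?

10

Scan each occupied cell's neighbors to the right and below so each pair is counted once.
Row 1: N(1,1)–N(1,2)= N(1,1)–S(2,1)≠ N(1,2)–S(2,2)≠ S(1,4)–S(2,4)= N(1,6)–N(2,6)=  → 2/5 unlike.
Row 2: S(2,1)–S(2,2)= S(2,1)–N(3,1)≠ S(2,2)–S(2,3)= S(2,3)–S(2,4)= S(2,4)–S(3,4)=  → 1/5 unlike.
Row 3: N(3,1)–S(4,1)≠ S(3,4)–N(4,4)≠  → 2/2 unlike.
Row 4: S(4,1)–S(4,2)= S(4,1)–N(5,1)≠ S(4,2)–S(4,3)= S(4,3)–N(4,4)≠ S(4,3)–S(5,3)= N(4,4)–S(4,5)≠ N(4,4)–S(5,4)≠ S(4,5)–N(4,6)≠ S(4,5)–S(5,5)=  → 5/9 unlike.
Row 5: S(5,3)–S(5,4)= S(5,4)–S(5,5)=  → 0/2 unlike.
Total adjacent occupied pairs: 23; unlike-type pairs: 10.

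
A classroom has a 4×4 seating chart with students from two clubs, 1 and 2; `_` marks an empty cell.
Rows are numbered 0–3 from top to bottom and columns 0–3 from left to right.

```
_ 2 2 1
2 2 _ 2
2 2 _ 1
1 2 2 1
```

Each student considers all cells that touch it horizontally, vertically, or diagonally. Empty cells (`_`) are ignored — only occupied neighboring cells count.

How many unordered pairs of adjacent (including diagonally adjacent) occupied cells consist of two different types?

8

Scan each occupied cell's neighbors to the right and below (and the two forward diagonals) so each pair is counted once.
Row 0: 2(0,1)–2(0,2)= 2(0,1)–2(1,1)= 2(0,1)–2(1,0)= 2(0,2)–1(0,3)≠ 2(0,2)–2(1,3)= 2(0,2)–2(1,1)= 1(0,3)–2(1,3)≠  → 2/7 unlike.
Row 1: 2(1,0)–2(1,1)= 2(1,0)–2(2,0)= 2(1,0)–2(2,1)= 2(1,1)–2(2,1)= 2(1,1)–2(2,0)= 2(1,3)–1(2,3)≠  → 1/6 unlike.
Row 2: 2(2,0)–2(2,1)= 2(2,0)–1(3,0)≠ 2(2,0)–2(3,1)= 2(2,1)–2(3,1)= 2(2,1)–2(3,2)= 2(2,1)–1(3,0)≠ 1(2,3)–1(3,3)= 1(2,3)–2(3,2)≠  → 3/8 unlike.
Row 3: 1(3,0)–2(3,1)≠ 2(3,1)–2(3,2)= 2(3,2)–1(3,3)≠  → 2/3 unlike.
Total adjacent occupied pairs: 24; unlike-type pairs: 8.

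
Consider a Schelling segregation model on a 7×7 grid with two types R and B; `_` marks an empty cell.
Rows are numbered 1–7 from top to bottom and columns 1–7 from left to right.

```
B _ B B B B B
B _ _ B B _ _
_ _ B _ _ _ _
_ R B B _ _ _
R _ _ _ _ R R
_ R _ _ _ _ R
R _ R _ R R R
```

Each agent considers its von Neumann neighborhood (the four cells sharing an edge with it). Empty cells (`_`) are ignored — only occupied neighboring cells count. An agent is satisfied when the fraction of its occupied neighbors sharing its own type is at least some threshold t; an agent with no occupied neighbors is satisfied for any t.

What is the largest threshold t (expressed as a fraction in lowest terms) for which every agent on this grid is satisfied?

0/1

Row 1: (1,1)B 1/1 · (1,3)B 1/1 · (1,4)B 3/3 · (1,5)B 3/3 · (1,6)B 2/2 · (1,7)B 1/1
Row 2: (2,1)B 1/1 · (2,4)B 2/2 · (2,5)B 2/2
Row 3: (3,3)B 1/1
Row 4: (4,2)R 0/1 · (4,3)B 2/3 · (4,4)B 1/1
Row 5: (5,1)R — no occupied neighbors · (5,6)R 1/1 · (5,7)R 2/2
Row 6: (6,2)R — no occupied neighbors · (6,7)R 2/2
Row 7: (7,1)R — no occupied neighbors · (7,3)R — no occupied neighbors · (7,5)R 1/1 · (7,6)R 2/2 · (7,7)R 2/2
The smallest same-type fraction is 0/1 at (4,2), which reduces to 0/1. Any threshold above that leaves this agent unsatisfied.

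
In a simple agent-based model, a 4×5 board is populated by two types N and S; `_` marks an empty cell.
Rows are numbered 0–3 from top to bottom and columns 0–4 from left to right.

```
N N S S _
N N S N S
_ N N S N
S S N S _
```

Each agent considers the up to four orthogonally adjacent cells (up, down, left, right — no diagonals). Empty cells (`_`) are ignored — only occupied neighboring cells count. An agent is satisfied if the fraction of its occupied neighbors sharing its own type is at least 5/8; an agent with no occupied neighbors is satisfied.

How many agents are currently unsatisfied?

Row 0: (0,0)N 2/2 satisfied · (0,1)N 2/3 satisfied · (0,2)S 2/3 satisfied · (0,3)S 1/2 not
Row 1: (1,0)N 2/2 satisfied · (1,1)N 3/4 satisfied · (1,2)S 1/4 not · (1,3)N 0/4 not · (1,4)S 0/2 not
Row 2: (2,1)N 2/3 satisfied · (2,2)N 2/4 not · (2,3)S 1/4 not · (2,4)N 0/2 not
Row 3: (3,0)S 1/1 satisfied · (3,1)S 1/3 not · (3,2)N 1/3 not · (3,3)S 1/2 not
Unsatisfied: (0,3), (1,2), (1,3), (1,4), (2,2), (2,3), (2,4), (3,1), (3,2), (3,3) — 10 in total.

10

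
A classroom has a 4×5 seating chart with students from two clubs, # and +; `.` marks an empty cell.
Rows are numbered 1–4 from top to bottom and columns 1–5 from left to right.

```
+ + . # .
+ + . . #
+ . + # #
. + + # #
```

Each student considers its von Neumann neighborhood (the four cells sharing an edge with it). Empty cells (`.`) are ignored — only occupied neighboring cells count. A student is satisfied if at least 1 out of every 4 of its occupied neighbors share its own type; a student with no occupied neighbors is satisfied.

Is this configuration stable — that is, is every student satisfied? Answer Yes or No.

Yes

(1,1)+ 2/2 satisfied
(1,2)+ 2/2 satisfied
(1,4)# 0/0 satisfied
(2,1)+ 3/3 satisfied
(2,2)+ 2/2 satisfied
(2,5)# 1/1 satisfied
(3,1)+ 1/1 satisfied
(3,3)+ 1/2 satisfied
(3,4)# 2/3 satisfied
(3,5)# 3/3 satisfied
(4,2)+ 1/1 satisfied
(4,3)+ 2/3 satisfied
(4,4)# 2/3 satisfied
(4,5)# 2/2 satisfied
All meet the threshold, so the configuration is stable.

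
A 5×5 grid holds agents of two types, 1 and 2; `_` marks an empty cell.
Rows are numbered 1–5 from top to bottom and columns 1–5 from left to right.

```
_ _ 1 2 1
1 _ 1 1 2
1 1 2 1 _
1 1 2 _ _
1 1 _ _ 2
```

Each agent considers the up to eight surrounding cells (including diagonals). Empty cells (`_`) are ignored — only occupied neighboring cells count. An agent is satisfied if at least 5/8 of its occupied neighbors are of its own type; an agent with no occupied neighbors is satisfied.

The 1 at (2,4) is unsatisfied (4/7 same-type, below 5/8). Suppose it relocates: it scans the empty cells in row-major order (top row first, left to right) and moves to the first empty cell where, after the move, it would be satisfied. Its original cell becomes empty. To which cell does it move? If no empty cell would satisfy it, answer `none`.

Vacating (2,4). Empty cells in order:
  (1,1): 1/1 same-type → satisfied — stop here.

(1,1)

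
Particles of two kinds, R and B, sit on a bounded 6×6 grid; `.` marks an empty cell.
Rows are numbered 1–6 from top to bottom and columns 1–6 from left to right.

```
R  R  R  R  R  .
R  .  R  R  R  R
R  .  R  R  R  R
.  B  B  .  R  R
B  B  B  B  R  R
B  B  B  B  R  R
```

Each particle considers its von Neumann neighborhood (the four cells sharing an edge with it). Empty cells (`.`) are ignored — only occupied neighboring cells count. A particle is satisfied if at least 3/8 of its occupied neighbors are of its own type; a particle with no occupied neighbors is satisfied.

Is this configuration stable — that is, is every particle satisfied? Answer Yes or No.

Row 1: (1,1)R 2/2 satisfied · (1,2)R 2/2 satisfied · (1,3)R 3/3 satisfied · (1,4)R 3/3 satisfied · (1,5)R 2/2 satisfied
Row 2: (2,1)R 2/2 satisfied · (2,3)R 3/3 satisfied · (2,4)R 4/4 satisfied · (2,5)R 4/4 satisfied · (2,6)R 2/2 satisfied
Row 3: (3,1)R 1/1 satisfied · (3,3)R 2/3 satisfied · (3,4)R 3/3 satisfied · (3,5)R 4/4 satisfied · (3,6)R 3/3 satisfied
Row 4: (4,2)B 2/2 satisfied · (4,3)B 2/3 satisfied · (4,5)R 3/3 satisfied · (4,6)R 3/3 satisfied
Row 5: (5,1)B 2/2 satisfied · (5,2)B 4/4 satisfied · (5,3)B 4/4 satisfied · (5,4)B 2/3 satisfied · (5,5)R 3/4 satisfied · (5,6)R 3/3 satisfied
Row 6: (6,1)B 2/2 satisfied · (6,2)B 3/3 satisfied · (6,3)B 3/3 satisfied · (6,4)B 2/3 satisfied · (6,5)R 2/3 satisfied · (6,6)R 2/2 satisfied
All meet the threshold, so the configuration is stable.

Yes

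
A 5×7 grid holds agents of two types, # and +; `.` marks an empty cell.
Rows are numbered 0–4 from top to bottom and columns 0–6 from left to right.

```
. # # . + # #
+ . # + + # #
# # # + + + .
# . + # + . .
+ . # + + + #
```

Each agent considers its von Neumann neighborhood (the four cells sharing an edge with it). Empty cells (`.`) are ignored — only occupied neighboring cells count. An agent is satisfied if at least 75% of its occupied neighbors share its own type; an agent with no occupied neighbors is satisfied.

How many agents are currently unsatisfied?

19

(0,1)# 1/1 satisfied
(0,2)# 2/2 satisfied
(0,4)+ 1/2 not
(0,5)# 2/3 not
(0,6)# 2/2 satisfied
(1,0)+ 0/1 not
(1,2)# 2/3 not
(1,3)+ 2/3 not
(1,4)+ 3/4 satisfied
(1,5)# 2/4 not
(1,6)# 2/2 satisfied
(2,0)# 2/3 not
(2,1)# 2/2 satisfied
(2,2)# 2/4 not
(2,3)+ 2/4 not
(2,4)+ 4/4 satisfied
(2,5)+ 1/2 not
(3,0)# 1/2 not
(3,2)+ 0/3 not
(3,3)# 0/4 not
(3,4)+ 2/3 not
(4,0)+ 0/1 not
(4,2)# 0/2 not
(4,3)+ 1/3 not
(4,4)+ 3/3 satisfied
(4,5)+ 1/2 not
(4,6)# 0/1 not
Unsatisfied: (0,4), (0,5), (1,0), (1,2), (1,3), (1,5), (2,0), (2,2), (2,3), (2,5), (3,0), (3,2), (3,3), (3,4), (4,0), (4,2), (4,3), (4,5), (4,6) — 19 in total.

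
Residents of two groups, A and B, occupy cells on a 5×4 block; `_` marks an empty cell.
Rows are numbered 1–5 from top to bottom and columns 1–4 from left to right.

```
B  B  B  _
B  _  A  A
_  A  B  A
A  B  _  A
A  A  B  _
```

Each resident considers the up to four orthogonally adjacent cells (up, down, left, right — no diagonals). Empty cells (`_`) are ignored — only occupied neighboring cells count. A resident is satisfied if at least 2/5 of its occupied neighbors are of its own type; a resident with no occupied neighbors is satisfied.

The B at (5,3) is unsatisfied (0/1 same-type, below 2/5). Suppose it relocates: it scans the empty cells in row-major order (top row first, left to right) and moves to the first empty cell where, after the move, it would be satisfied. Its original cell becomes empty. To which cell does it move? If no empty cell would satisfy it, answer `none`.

Vacating (5,3). Empty cells in order:
  (1,4): 1/2 same-type → satisfied — stop here.

(1,4)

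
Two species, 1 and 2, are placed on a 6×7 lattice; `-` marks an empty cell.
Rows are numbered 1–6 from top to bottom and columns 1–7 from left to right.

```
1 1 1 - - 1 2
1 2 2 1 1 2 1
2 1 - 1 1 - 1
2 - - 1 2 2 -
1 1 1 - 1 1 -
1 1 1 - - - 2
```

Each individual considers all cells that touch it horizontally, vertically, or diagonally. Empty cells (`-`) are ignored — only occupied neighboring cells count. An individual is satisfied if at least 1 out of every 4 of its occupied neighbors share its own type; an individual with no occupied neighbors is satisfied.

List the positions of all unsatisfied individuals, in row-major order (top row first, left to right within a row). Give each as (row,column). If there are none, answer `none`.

(2,3), (2,6), (3,2), (4,5), (4,6), (6,7)

Row 1: (1,1)1 2/3 satisfied · (1,2)1 3/5 satisfied · (1,3)1 2/4 satisfied · (1,6)1 2/4 satisfied · (1,7)2 1/3 satisfied
Row 2: (2,1)1 3/5 satisfied · (2,2)2 2/7 satisfied · (2,3)2 1/6 not · (2,4)1 4/5 satisfied · (2,5)1 4/5 satisfied · (2,6)2 1/6 not · (2,7)1 2/4 satisfied
Row 3: (3,1)2 2/4 satisfied · (3,2)1 1/5 not · (3,4)1 4/6 satisfied · (3,5)1 4/7 satisfied · (3,7)1 1/3 satisfied
Row 4: (4,1)2 1/4 satisfied · (4,4)1 4/5 satisfied · (4,5)2 1/6 not · (4,6)2 1/5 not
Row 5: (5,1)1 3/4 satisfied · (5,2)1 5/6 satisfied · (5,3)1 4/4 satisfied · (5,5)1 2/4 satisfied · (5,6)1 1/4 satisfied
Row 6: (6,1)1 3/3 satisfied · (6,2)1 5/5 satisfied · (6,3)1 3/3 satisfied · (6,7)2 0/1 not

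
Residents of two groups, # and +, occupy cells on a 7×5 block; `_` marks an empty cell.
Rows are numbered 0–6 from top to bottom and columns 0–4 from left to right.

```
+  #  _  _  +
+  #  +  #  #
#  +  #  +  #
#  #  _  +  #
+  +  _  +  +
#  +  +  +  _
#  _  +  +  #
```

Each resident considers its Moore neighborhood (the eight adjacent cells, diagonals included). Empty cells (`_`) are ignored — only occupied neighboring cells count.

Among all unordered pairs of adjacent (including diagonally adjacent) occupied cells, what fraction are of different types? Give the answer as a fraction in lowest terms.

Scan each occupied cell's neighbors to the right and below (and the two forward diagonals) so each pair is counted once.
Row 0: +(0,0)–#(0,1)≠ +(0,0)–+(1,0)= +(0,0)–#(1,1)≠ #(0,1)–#(1,1)= #(0,1)–+(1,2)≠ #(0,1)–+(1,0)≠ +(0,4)–#(1,4)≠ +(0,4)–#(1,3)≠  → 6/8 unlike.
Row 1: +(1,0)–#(1,1)≠ +(1,0)–#(2,0)≠ +(1,0)–+(2,1)= #(1,1)–+(1,2)≠ #(1,1)–+(2,1)≠ #(1,1)–#(2,2)= #(1,1)–#(2,0)= +(1,2)–#(1,3)≠ +(1,2)–#(2,2)≠ +(1,2)–+(2,3)= +(1,2)–+(2,1)= #(1,3)–#(1,4)= #(1,3)–+(2,3)≠ #(1,3)–#(2,4)= #(1,3)–#(2,2)= #(1,4)–#(2,4)= #(1,4)–+(2,3)≠  → 8/17 unlike.
Row 2: #(2,0)–+(2,1)≠ #(2,0)–#(3,0)= #(2,0)–#(3,1)= +(2,1)–#(2,2)≠ +(2,1)–#(3,1)≠ +(2,1)–#(3,0)≠ #(2,2)–+(2,3)≠ #(2,2)–+(3,3)≠ #(2,2)–#(3,1)= +(2,3)–#(2,4)≠ +(2,3)–+(3,3)= +(2,3)–#(3,4)≠ #(2,4)–#(3,4)= #(2,4)–+(3,3)≠  → 9/14 unlike.
Row 3: #(3,0)–#(3,1)= #(3,0)–+(4,0)≠ #(3,0)–+(4,1)≠ #(3,1)–+(4,1)≠ #(3,1)–+(4,0)≠ +(3,3)–#(3,4)≠ +(3,3)–+(4,3)= +(3,3)–+(4,4)= #(3,4)–+(4,4)≠ #(3,4)–+(4,3)≠  → 7/10 unlike.
Row 4: +(4,0)–+(4,1)= +(4,0)–#(5,0)≠ +(4,0)–+(5,1)= +(4,1)–+(5,1)= +(4,1)–+(5,2)= +(4,1)–#(5,0)≠ +(4,3)–+(4,4)= +(4,3)–+(5,3)= +(4,3)–+(5,2)= +(4,4)–+(5,3)=  → 2/10 unlike.
Row 5: #(5,0)–+(5,1)≠ #(5,0)–#(6,0)= +(5,1)–+(5,2)= +(5,1)–+(6,2)= +(5,1)–#(6,0)≠ +(5,2)–+(5,3)= +(5,2)–+(6,2)= +(5,2)–+(6,3)= +(5,3)–+(6,3)= +(5,3)–#(6,4)≠ +(5,3)–+(6,2)=  → 3/11 unlike.
Row 6: +(6,2)–+(6,3)= +(6,3)–#(6,4)≠  → 1/2 unlike.
Total adjacent occupied pairs: 72; unlike-type pairs: 36.
36/72 reduces to 1/2.

1/2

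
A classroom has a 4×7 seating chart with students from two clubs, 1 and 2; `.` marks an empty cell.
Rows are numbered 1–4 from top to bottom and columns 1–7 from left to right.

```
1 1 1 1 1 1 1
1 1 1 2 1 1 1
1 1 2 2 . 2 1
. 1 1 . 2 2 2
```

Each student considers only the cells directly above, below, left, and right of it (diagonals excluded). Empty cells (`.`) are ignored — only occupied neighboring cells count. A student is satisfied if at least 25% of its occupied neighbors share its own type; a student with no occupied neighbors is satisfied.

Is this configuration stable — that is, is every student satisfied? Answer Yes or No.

Row 1: (1,1)1 2/2 ok · (1,2)1 3/3 ok · (1,3)1 3/3 ok · (1,4)1 2/3 ok · (1,5)1 3/3 ok · (1,6)1 3/3 ok · (1,7)1 2/2 ok
Row 2: (2,1)1 3/3 ok · (2,2)1 4/4 ok · (2,3)1 2/4 ok · (2,4)2 1/4 ok · (2,5)1 2/3 ok · (2,6)1 3/4 ok · (2,7)1 3/3 ok
Row 3: (3,1)1 2/2 ok · (3,2)1 3/4 ok · (3,3)2 1/4 ok · (3,4)2 2/2 ok · (3,6)2 1/3 ok · (3,7)1 1/3 ok
Row 4: (4,2)1 2/2 ok · (4,3)1 1/2 ok · (4,5)2 1/1 ok · (4,6)2 3/3 ok · (4,7)2 1/2 ok
All meet the threshold, so the configuration is stable.

Yes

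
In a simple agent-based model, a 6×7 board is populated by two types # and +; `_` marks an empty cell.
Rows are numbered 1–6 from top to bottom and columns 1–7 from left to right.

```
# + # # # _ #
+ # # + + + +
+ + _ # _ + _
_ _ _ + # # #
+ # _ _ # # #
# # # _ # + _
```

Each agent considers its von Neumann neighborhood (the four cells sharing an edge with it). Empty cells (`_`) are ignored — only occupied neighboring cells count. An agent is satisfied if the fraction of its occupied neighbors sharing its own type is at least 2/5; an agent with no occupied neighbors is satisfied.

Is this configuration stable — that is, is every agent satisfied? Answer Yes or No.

No

Row 1: (1,1)# 0/2 unhappy · (1,2)+ 0/3 unhappy · (1,3)# 2/3 ok · (1,4)# 2/3 ok · (1,5)# 1/2 ok · (1,7)# 0/1 unhappy
Row 2: (2,1)+ 1/3 unhappy · (2,2)# 1/4 unhappy · (2,3)# 2/3 ok · (2,4)+ 1/4 unhappy · (2,5)+ 2/3 ok · (2,6)+ 3/3 ok · (2,7)+ 1/2 ok
Row 3: (3,1)+ 2/2 ok · (3,2)+ 1/2 ok · (3,4)# 0/2 unhappy · (3,6)+ 1/2 ok
Row 4: (4,4)+ 0/2 unhappy · (4,5)# 2/3 ok · (4,6)# 3/4 ok · (4,7)# 2/2 ok
Row 5: (5,1)+ 0/2 unhappy · (5,2)# 1/2 ok · (5,5)# 3/3 ok · (5,6)# 3/4 ok · (5,7)# 2/2 ok
Row 6: (6,1)# 1/2 ok · (6,2)# 3/3 ok · (6,3)# 1/1 ok · (6,5)# 1/2 ok · (6,6)+ 0/2 unhappy
For instance (1,1) has only 0/2 same-type neighbors, below 2/5.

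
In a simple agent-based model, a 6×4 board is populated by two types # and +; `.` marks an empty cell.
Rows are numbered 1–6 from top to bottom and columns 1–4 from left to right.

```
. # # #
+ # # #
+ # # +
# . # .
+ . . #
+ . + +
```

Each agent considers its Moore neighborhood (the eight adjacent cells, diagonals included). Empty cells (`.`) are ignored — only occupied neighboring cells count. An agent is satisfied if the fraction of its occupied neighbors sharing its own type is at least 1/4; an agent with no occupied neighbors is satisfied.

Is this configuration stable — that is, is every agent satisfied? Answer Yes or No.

(1,2)# 3/4 ✓
(1,3)# 5/5 ✓
(1,4)# 3/3 ✓
(2,1)+ 1/4 ✓
(2,2)# 5/7 ✓
(2,3)# 7/8 ✓
(2,4)# 4/5 ✓
(3,1)+ 1/4 ✓
(3,2)# 5/7 ✓
(3,3)# 5/6 ✓
(3,4)+ 0/4 ✗
(4,1)# 1/3 ✓
(4,3)# 3/4 ✓
(5,1)+ 1/2 ✓
(5,4)# 1/3 ✓
(6,1)+ 1/1 ✓
(6,3)+ 1/2 ✓
(6,4)+ 1/2 ✓
For instance (3,4) has only 0/4 same-type neighbors, below 1/4.

No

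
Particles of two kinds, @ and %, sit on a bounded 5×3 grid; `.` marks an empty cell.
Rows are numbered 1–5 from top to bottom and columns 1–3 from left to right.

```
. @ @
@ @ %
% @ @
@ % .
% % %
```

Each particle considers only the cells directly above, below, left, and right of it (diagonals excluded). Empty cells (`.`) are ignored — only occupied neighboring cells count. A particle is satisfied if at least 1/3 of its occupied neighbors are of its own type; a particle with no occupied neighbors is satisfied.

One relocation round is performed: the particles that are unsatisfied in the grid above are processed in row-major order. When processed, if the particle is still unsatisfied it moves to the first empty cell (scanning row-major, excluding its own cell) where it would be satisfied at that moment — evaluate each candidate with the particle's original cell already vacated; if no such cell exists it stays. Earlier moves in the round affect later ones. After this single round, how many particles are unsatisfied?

Initially unsatisfied (in order): (2,3), (3,1), (4,1).
  (2,3) → (4,3).
  (3,1): no empty cell satisfies it; stays.
  (4,1) → (1,1).
Resulting grid:
@ @ @
@ @ .
% @ @
. % %
% % %
Unsatisfied now: (3,1).

1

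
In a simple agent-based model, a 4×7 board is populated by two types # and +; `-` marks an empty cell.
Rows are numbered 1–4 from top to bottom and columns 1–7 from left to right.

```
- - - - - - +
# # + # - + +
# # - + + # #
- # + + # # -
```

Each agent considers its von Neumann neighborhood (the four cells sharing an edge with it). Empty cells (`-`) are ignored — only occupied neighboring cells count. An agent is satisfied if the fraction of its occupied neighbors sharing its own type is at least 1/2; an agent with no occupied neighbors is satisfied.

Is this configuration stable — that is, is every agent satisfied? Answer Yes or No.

(1,7)+ 1/1 ok
(2,1)# 2/2 ok
(2,2)# 2/3 ok
(2,3)+ 0/2 unhappy
(2,4)# 0/2 unhappy
(2,6)+ 1/2 ok
(2,7)+ 2/3 ok
(3,1)# 2/2 ok
(3,2)# 3/3 ok
(3,4)+ 2/3 ok
(3,5)+ 1/3 unhappy
(3,6)# 2/4 ok
(3,7)# 1/2 ok
(4,2)# 1/2 ok
(4,3)+ 1/2 ok
(4,4)+ 2/3 ok
(4,5)# 1/3 unhappy
(4,6)# 2/2 ok
For instance (2,3) has only 0/2 same-type neighbors, below 1/2.

No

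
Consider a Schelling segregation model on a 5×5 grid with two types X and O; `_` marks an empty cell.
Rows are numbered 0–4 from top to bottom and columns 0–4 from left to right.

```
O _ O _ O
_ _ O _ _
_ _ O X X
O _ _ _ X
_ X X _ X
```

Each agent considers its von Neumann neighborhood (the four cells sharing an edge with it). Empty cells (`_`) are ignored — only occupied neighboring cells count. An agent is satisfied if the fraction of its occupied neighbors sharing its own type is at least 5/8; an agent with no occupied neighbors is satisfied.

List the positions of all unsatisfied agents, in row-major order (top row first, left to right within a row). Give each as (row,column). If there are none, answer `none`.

(0,0)O 0/0 ok
(0,2)O 1/1 ok
(0,4)O 0/0 ok
(1,2)O 2/2 ok
(2,2)O 1/2 unhappy
(2,3)X 1/2 unhappy
(2,4)X 2/2 ok
(3,0)O 0/0 ok
(3,4)X 2/2 ok
(4,1)X 1/1 ok
(4,2)X 1/1 ok
(4,4)X 1/1 ok

(2,2), (2,3)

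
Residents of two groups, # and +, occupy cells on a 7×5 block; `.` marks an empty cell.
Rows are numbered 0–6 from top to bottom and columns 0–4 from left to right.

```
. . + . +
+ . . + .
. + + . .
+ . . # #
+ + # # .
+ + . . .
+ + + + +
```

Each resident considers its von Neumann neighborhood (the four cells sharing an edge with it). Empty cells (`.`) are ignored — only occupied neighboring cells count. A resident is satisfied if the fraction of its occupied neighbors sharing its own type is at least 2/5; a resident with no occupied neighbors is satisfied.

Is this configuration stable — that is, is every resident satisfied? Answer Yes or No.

Row 0: (0,2)+ 0/0 ✓ · (0,4)+ 0/0 ✓
Row 1: (1,0)+ 0/0 ✓ · (1,3)+ 0/0 ✓
Row 2: (2,1)+ 1/1 ✓ · (2,2)+ 1/1 ✓
Row 3: (3,0)+ 1/1 ✓ · (3,3)# 2/2 ✓ · (3,4)# 1/1 ✓
Row 4: (4,0)+ 3/3 ✓ · (4,1)+ 2/3 ✓ · (4,2)# 1/2 ✓ · (4,3)# 2/2 ✓
Row 5: (5,0)+ 3/3 ✓ · (5,1)+ 3/3 ✓
Row 6: (6,0)+ 2/2 ✓ · (6,1)+ 3/3 ✓ · (6,2)+ 2/2 ✓ · (6,3)+ 2/2 ✓ · (6,4)+ 1/1 ✓
All meet the threshold, so the configuration is stable.

Yes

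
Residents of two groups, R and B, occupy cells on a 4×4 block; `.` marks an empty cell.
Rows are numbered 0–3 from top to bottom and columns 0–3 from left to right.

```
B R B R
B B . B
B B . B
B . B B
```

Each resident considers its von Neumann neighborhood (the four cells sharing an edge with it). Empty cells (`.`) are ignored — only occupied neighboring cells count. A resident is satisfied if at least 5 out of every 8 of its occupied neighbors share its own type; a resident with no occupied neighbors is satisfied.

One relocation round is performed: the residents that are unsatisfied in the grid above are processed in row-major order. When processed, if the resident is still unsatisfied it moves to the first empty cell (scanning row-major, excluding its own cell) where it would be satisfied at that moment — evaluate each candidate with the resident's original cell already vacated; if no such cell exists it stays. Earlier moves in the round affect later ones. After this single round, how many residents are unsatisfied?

2

Initially unsatisfied (in order): (0,0), (0,1), (0,2), (0,3), (1,3).
  (0,0) → (1,2).
  (0,1): no empty cell satisfies it; stays.
  (0,2) → (2,2).
  (0,3): no empty cell satisfies it; stays.
  (1,3): now satisfied by earlier moves; stays.
Resulting grid:
. R . R
B B B B
B B B B
B . B B
Unsatisfied now: (0,1), (0,3).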